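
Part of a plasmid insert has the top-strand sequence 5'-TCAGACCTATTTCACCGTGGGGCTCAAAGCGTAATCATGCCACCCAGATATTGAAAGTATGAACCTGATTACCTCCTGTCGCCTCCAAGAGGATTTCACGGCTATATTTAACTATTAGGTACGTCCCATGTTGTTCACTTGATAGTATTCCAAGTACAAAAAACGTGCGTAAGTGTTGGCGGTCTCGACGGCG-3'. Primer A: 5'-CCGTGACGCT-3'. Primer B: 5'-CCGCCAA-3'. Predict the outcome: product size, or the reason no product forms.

No product — primer A has no binding site in the template.

Primer A (CCGTGACGCT) does not match the top strand, and its reverse complement AGCGTCACGG does not match either.
With no annealing site for primer A, no amplification occurs.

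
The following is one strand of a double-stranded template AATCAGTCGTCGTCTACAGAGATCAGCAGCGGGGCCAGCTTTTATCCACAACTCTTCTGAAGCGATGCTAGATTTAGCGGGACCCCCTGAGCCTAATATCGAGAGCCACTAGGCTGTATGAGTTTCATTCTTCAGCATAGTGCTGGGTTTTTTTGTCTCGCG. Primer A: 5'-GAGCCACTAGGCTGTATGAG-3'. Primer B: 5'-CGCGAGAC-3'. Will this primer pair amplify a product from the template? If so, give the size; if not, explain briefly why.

Yes — a 60 bp product.

Primer A (GAGCCACTAGGCTGTATGAG) matches the top strand at positions 103–122; it acts as a forward primer.
Primer B's reverse complement is GTCTCGCG, matching the top strand at positions 155–162; it acts as a reverse primer.
The 3' ends face each other across positions 103–162, giving a 60 bp product.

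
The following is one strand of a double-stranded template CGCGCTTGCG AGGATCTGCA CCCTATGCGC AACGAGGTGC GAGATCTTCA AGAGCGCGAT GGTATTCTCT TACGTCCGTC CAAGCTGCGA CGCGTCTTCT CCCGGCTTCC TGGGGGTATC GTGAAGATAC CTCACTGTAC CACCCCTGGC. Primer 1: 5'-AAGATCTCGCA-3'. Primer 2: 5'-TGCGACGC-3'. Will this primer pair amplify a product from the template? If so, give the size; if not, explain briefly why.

Primer 1 (AAGATCTCGCA) has reverse complement TGCGAGATCTT, which matches the top strand at positions 38–48; primer 1 anneals to the top strand there with its 3' end pointing upstream toward position 38.
Primer 2 (TGCGACGC) matches the top strand directly at positions 86–93; it anneals to the bottom strand with its 3' end pointing downstream toward position 93.
The 3' ends diverge (primer 1 extends toward position 1, primer 2 toward position 150), so the primers never converge on a shared product.

No product — the primers' 3' ends point away from each other.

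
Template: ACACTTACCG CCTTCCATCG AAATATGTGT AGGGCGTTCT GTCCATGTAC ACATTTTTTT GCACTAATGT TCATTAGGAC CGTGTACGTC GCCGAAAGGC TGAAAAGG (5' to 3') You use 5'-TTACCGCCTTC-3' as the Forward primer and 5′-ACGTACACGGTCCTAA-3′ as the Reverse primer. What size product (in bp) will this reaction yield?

85 bp

Forward primer TTACCGCCTTC is found on the top strand at positions 5–15.
Reverse complement of the reverse primer: TTAGGACCGTGTACGT. This occurs on the top strand at positions 74–89.
The product runs from position 5 to position 89, so its length is 89 − 5 + 1 = 85 bp.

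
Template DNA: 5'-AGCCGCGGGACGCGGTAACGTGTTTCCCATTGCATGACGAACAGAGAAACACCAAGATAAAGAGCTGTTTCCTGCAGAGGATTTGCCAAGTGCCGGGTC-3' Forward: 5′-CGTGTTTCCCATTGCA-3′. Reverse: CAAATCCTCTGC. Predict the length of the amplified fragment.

Forward primer CGTGTTTCCCATTGCA is found on the top strand at positions 19–34.
Reverse complement of the reverse primer: GCAGAGGATTTG. This occurs on the top strand at positions 74–85.
Product length = (reverse-primer end) − (forward-primer start) + 1 = 85 − 19 + 1 = 67 bp.

67 bp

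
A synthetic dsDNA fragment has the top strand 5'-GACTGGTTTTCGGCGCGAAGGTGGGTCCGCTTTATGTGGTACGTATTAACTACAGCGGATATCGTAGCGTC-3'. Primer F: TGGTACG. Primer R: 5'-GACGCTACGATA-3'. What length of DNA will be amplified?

Forward primer TGGTACG is found on the top strand at positions 37–43.
Reverse complement of the reverse primer: TATCGTAGCGTC. This occurs on the top strand at positions 60–71.
Product length = (reverse-primer end) − (forward-primer start) + 1 = 71 − 37 + 1 = 35 bp.

35 bp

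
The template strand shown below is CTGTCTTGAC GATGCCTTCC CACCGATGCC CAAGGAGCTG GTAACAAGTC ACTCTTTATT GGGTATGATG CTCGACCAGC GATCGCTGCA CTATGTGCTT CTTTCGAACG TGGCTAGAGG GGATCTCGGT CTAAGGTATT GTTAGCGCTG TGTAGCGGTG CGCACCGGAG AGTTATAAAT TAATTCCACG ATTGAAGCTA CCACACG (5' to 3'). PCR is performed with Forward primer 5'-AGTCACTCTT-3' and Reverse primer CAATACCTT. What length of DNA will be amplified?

The forward primer matches the template at positions 47–56.
The reverse primer's reverse complement is AAGGTATTG, which matches the template at positions 133–141.
The product runs from position 47 to position 141, so its length is 141 − 47 + 1 = 95 bp.

95 bp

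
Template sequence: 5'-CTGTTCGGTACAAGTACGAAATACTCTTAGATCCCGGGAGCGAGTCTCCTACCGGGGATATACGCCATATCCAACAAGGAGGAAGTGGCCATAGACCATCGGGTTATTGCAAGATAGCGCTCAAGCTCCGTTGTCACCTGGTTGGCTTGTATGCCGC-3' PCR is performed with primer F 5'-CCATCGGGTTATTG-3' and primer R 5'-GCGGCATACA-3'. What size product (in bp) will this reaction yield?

Scanning the template, CCATCGGGTTATTG occurs at positions 96–109; this primer anneals to the bottom strand there with its 3' end pointing downstream.
Reverse complement of the reverse primer: TGTATGCCGC. This occurs on the top strand at positions 148–157.
Product length = (reverse-primer end) − (forward-primer start) + 1 = 157 − 96 + 1 = 62 bp.

62 bp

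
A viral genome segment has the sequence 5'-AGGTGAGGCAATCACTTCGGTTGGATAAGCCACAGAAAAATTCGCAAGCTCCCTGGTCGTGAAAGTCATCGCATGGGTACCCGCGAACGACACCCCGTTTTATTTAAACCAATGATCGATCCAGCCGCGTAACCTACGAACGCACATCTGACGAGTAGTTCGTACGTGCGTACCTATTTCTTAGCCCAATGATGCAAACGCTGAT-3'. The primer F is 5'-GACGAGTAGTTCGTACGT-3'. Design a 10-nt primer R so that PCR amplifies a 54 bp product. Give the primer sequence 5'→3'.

The forward primer binds at positions 150–167, so a 54 bp product ends at position 150 + 54 − 1 = 203.
The reverse primer anneals to the top strand over positions 194–203, i.e. to GCAAACGCTG.
Its sequence written 5'→3' is the reverse complement: CAGCGTTTGC.

5'-CAGCGTTTGC-3'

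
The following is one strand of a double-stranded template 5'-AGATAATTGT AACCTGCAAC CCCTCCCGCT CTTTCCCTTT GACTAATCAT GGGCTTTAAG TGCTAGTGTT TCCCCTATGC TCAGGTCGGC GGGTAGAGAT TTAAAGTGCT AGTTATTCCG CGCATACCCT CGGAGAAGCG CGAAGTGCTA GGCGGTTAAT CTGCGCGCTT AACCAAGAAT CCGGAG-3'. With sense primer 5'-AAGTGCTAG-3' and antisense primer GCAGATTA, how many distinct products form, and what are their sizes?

The forward primer AAGTGCTAG matches the top strand at positions 58–66, 104–112, 143–151.
The reverse primer's reverse complement is TAATCTGC, matching at positions 157–164.
Each forward site pairs with the reverse site to give a product ending at position 164: sizes 107, 61, 22 bp.

Three products: 107 bp, 61 bp, 22 bp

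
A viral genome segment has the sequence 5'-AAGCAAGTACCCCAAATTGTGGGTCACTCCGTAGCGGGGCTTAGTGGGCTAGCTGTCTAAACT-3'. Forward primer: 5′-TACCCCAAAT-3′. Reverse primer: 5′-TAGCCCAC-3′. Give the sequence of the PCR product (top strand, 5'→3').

5'-TACCCCAAATTGTGGGTCACTCCGTAGCGGGGCTTAGTGGGCTA-3'

Scanning the template, TACCCCAAAT occurs at positions 8–17; this primer anneals to the bottom strand there with its 3' end pointing downstream.
Taking the reverse complement of TAGCCCAC gives GTGGGCTA, found at positions 44–51 on the template; the primer anneals here to the top strand with its 3' end pointing upstream.
The product is the template from position 8 through 51 (44 bp).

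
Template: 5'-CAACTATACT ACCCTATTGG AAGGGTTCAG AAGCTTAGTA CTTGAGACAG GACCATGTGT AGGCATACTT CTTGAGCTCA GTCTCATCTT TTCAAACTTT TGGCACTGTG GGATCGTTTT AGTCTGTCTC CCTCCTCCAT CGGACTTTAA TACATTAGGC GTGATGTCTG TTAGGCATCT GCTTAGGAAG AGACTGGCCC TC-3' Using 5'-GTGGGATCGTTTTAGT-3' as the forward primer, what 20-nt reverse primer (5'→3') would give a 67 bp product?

The forward primer binds at positions 108–123, so a 67 bp product ends at position 108 + 67 − 1 = 174.
The reverse primer anneals to the top strand over positions 155–174, i.e. to TTAGGCGTGATGTCTGTTAG.
Its sequence written 5'→3' is the reverse complement: CTAACAGACATCACGCCTAA.

5'-CTAACAGACATCACGCCTAA-3'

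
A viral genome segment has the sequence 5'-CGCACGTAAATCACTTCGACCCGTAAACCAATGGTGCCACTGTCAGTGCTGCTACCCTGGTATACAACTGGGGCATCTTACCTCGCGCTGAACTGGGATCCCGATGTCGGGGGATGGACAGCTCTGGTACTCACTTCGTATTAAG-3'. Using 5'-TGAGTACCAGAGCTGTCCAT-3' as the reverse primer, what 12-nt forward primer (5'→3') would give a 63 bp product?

The reverse primer's reverse complement ATGGACAGCTCTGGTACTCA matches the template at positions 114–133, so the product ends at position 133.
A 63 bp product then starts at position 133 − 63 + 1 = 71.
The forward primer is identical to the top strand there: GGGCATCTTACC.

5'-GGGCATCTTACC-3'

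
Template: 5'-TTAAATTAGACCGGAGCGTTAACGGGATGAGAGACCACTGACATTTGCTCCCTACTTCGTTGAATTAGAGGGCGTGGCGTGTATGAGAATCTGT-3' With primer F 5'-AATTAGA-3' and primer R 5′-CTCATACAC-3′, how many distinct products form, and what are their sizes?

Two products: 84 bp, 25 bp

The forward primer AATTAGA matches the top strand at positions 4–10, 63–69.
The reverse primer's reverse complement is GTGTATGAG, matching at positions 79–87.
Each forward site pairs with the reverse site to give a product ending at position 87: sizes 84, 25 bp.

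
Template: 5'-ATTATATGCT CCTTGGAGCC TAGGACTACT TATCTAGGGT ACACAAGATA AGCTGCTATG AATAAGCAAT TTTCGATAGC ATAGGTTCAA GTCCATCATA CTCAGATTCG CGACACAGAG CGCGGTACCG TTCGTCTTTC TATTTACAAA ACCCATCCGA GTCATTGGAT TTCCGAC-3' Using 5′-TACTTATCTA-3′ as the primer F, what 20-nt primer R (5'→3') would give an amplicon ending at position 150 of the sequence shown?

5'-TTTGTAAATAGAAAGACGAA-3'

The forward primer binds at positions 27–36; the product's 3' end on the top strand is position 150.
The reverse primer anneals to the top strand over positions 131–150, i.e. to TTCGTCTTTCTATTTACAAA.
Its sequence written 5'→3' is the reverse complement: TTTGTAAATAGAAAGACGAA.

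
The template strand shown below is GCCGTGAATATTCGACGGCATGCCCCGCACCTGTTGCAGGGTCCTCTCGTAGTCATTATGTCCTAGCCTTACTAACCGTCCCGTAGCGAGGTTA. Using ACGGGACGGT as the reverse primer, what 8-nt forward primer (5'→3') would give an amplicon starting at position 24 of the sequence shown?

5'-CCCGCACC-3'

The reverse primer's reverse complement ACCGTCCCGT matches the template at positions 75–84; the product starts at position 24.
The forward primer is identical to the top strand over positions 24–31: CCCGCACC.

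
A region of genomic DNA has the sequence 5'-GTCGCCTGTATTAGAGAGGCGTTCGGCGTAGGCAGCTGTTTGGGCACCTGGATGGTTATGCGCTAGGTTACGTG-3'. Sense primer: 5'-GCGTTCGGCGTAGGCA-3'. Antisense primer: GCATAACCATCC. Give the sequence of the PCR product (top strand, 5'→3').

5'-GCGTTCGGCGTAGGCAGCTGTTTGGGCACCTGGATGGTTATGC-3'

Scanning the template, GCGTTCGGCGTAGGCA occurs at positions 19–34; this primer anneals to the bottom strand there with its 3' end pointing downstream.
Reverse complement of the reverse primer: GGATGGTTATGC. This occurs on the top strand at positions 50–61.
The product is the template from position 19 through 61 (43 bp).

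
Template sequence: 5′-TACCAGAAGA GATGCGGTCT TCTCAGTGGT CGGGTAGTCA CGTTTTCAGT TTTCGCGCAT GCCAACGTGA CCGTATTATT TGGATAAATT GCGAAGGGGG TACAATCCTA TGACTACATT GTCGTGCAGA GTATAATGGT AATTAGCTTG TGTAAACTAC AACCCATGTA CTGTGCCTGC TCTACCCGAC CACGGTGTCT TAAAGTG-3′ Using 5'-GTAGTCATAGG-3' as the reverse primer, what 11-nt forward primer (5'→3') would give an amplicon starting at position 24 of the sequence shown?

The reverse primer's reverse complement CCTATGACTAC matches the template at positions 107–117; the product starts at position 24.
The forward primer is identical to the top strand over positions 24–34: CAGTGGTCGGG.

5'-CAGTGGTCGGG-3'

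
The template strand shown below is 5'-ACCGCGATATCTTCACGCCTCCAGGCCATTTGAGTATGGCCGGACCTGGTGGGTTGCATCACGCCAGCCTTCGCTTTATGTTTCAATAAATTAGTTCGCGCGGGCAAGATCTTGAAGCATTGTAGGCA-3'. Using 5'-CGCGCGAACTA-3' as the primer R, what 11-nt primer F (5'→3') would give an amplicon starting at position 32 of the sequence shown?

The reverse primer's reverse complement TAGTTCGCGCG matches the template at positions 92–102; the product starts at position 32.
The forward primer is identical to the top strand over positions 32–42: GAGTATGGCCG.

5'-GAGTATGGCCG-3'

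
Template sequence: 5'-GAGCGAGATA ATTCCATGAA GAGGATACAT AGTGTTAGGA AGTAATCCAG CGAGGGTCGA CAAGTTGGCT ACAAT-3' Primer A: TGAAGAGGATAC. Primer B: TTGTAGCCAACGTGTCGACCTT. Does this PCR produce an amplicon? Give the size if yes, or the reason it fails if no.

Primer B (TTGTAGCCAACGTGTCGACCTT) does not match the top strand, and its reverse complement AAGGTCGACACGTTGGCTACAA does not match either.
With no annealing site for primer B, no amplification occurs.

No product — primer B has no binding site in the template.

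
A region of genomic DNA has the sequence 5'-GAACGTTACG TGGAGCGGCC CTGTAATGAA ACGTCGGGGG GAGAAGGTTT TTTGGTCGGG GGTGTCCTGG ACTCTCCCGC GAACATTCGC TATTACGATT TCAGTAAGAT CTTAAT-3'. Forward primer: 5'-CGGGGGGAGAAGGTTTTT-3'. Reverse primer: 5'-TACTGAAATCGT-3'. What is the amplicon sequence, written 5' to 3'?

Forward primer CGGGGGGAGAAGGTTTTT is found on the top strand at positions 35–52.
Taking the reverse complement of TACTGAAATCGT gives ACGATTTCAGTA, found at positions 95–106 on the template; the primer anneals here to the top strand with its 3' end pointing upstream.
The product is the template from position 35 through 106 (72 bp).

5'-CGGGGGGAGAAGGTTTTTTGGTCGGGGGTGTCCTGGACTCTCCCGCGAACATTCGCTATTACGATTTCAGTA-3'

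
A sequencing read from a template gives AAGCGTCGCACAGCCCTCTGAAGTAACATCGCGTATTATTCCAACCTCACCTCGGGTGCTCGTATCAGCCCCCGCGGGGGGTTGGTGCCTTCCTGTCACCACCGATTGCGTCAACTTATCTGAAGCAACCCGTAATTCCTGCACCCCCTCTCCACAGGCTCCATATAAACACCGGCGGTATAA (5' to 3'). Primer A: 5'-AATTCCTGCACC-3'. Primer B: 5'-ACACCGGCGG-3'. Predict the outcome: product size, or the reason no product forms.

Primer A (AATTCCTGCACC) matches the top strand at positions 134–145 (3' end points downstream).
Primer B (ACACCGGCGG) also matches the top strand directly, at positions 169–178 — its reverse complement CCGCCGGTGT is not present.
Both primers anneal to the bottom strand with 3' ends pointing the same way, so neither can prime synthesis back toward the other.

No product — both primers anneal to the same strand and extend in the same direction.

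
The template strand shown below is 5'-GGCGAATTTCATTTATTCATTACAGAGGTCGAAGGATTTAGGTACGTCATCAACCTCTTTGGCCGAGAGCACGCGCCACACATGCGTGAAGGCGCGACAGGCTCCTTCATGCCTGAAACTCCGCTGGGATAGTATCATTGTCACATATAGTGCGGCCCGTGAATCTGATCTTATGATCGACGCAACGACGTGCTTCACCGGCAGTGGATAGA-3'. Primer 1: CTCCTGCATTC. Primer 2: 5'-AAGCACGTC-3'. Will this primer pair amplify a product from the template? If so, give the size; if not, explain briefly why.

Primer 1 (CTCCTGCATTC) does not match the top strand, and its reverse complement GAATGCAGGAG does not match either.
With no annealing site for primer 1, no amplification occurs.

No product — primer 1 has no binding site in the template.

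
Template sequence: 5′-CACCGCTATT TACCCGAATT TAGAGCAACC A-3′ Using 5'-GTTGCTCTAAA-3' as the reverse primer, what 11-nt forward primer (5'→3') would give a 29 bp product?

5'-CACCGCTATTT-3'

The reverse primer's reverse complement TTTAGAGCAAC matches the template at positions 19–29, so the product ends at position 29.
A 29 bp product then starts at position 29 − 29 + 1 = 1.
The forward primer is identical to the top strand there: CACCGCTATTT.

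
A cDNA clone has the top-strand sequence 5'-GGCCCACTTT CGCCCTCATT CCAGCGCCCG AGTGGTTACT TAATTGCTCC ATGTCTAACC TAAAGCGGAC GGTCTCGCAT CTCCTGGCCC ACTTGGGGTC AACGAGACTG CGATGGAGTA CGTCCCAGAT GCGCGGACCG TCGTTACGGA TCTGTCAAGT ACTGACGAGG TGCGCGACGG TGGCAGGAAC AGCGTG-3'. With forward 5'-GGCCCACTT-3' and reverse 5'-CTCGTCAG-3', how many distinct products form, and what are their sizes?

Two products: 169 bp, 84 bp

The forward primer GGCCCACTT matches the top strand at positions 1–9, 86–94.
The reverse primer's reverse complement is CTGACGAG, matching at positions 162–169.
Each forward site pairs with the reverse site to give a product ending at position 169: sizes 169, 84 bp.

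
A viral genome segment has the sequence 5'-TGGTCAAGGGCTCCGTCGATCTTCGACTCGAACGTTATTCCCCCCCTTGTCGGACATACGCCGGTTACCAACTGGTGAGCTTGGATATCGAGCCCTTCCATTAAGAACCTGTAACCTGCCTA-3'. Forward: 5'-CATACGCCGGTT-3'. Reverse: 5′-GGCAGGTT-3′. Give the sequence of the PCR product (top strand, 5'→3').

5'-CATACGCCGGTTACCAACTGGTGAGCTTGGATATCGAGCCCTTCCATTAAGAACCTGTAACCTGCC-3'

Forward primer CATACGCCGGTT is found on the top strand at positions 55–66.
Taking the reverse complement of GGCAGGTT gives AACCTGCC, found at positions 113–120 on the template; the primer anneals here to the top strand with its 3' end pointing upstream.
The product is the template from position 55 through 120 (66 bp).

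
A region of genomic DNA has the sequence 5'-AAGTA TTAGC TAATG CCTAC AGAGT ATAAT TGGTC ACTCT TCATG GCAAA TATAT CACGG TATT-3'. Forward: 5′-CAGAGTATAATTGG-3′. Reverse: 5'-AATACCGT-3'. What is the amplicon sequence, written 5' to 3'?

5'-CAGAGTATAATTGGTCACTCTTCATGGCAAATATATCACGGTATT-3'

Scanning the template, CAGAGTATAATTGG occurs at positions 20–33; this primer anneals to the bottom strand there with its 3' end pointing downstream.
Reverse complement of the reverse primer: ACGGTATT. This occurs on the top strand at positions 57–64.
The product is the template from position 20 through 64 (45 bp).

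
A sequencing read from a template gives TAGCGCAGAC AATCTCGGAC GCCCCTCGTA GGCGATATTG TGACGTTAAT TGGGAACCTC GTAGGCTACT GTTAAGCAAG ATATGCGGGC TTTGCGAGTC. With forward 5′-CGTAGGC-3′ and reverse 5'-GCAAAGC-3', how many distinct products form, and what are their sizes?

Two products: 69 bp, 36 bp

The forward primer CGTAGGC matches the top strand at positions 27–33, 60–66.
The reverse primer's reverse complement is GCTTTGC, matching at positions 89–95.
Each forward site pairs with the reverse site to give a product ending at position 95: sizes 69, 36 bp.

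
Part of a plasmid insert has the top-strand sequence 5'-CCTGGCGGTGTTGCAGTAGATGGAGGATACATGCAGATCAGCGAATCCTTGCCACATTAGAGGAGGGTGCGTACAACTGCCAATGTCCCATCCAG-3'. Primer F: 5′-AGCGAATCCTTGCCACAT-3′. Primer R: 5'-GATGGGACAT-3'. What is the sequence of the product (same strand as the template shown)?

5'-AGCGAATCCTTGCCACATTAGAGGAGGGTGCGTACAACTGCCAATGTCCCATC-3'

The forward primer matches the template at positions 40–57.
The reverse primer's reverse complement is ATGTCCCATC, which matches the template at positions 83–92.
The product is the template from position 40 through 92 (53 bp).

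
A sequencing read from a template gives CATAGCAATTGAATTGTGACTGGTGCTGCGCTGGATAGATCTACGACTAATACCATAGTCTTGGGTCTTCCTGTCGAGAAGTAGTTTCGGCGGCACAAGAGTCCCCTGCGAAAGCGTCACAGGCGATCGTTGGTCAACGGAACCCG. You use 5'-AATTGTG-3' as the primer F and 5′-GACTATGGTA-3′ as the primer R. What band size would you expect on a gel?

49 bp

The forward primer matches the template at positions 12–18.
The reverse primer's reverse complement is TACCATAGTC, which matches the template at positions 51–60.
The product runs from position 12 to position 60, so its length is 60 − 12 + 1 = 49 bp.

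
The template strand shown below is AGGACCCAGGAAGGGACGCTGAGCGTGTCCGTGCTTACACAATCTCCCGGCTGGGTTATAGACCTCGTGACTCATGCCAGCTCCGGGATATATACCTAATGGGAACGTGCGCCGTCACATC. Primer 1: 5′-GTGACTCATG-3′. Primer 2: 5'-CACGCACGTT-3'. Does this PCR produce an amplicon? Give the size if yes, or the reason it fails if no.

No product — primer 2 has no binding site in the template.

Primer 2 (CACGCACGTT) does not match the top strand, and its reverse complement AACGTGCGTG does not match either.
With no annealing site for primer 2, no amplification occurs.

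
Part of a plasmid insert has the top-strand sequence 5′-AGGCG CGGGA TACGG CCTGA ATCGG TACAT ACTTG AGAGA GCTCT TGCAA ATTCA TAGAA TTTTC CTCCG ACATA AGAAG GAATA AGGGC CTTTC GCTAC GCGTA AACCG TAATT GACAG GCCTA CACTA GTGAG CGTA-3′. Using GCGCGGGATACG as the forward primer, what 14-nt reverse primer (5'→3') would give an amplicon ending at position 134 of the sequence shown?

The forward primer binds at positions 3–14; the product's 3' end on the top strand is position 134.
The reverse primer anneals to the top strand over positions 121–134, i.e. to GCCTACACTAGTGA.
Its sequence written 5'→3' is the reverse complement: TCACTAGTGTAGGC.

5'-TCACTAGTGTAGGC-3'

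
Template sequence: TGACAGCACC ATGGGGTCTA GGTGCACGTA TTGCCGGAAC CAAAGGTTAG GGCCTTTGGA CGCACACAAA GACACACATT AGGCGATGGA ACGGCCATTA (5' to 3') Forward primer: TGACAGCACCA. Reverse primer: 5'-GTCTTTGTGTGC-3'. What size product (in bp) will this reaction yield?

Scanning the template, TGACAGCACCA occurs at positions 1–11; this primer anneals to the bottom strand there with its 3' end pointing downstream.
The reverse primer's reverse complement is GCACACAAAGAC, which matches the template at positions 62–73.
Amplicon spans positions 1–73: 73 bp.

73 bp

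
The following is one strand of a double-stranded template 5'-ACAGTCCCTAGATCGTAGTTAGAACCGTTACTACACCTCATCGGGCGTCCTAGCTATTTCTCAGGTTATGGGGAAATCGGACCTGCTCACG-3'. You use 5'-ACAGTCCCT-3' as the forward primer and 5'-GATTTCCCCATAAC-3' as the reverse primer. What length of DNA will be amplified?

Scanning the template, ACAGTCCCT occurs at positions 1–9; this primer anneals to the bottom strand there with its 3' end pointing downstream.
Taking the reverse complement of GATTTCCCCATAAC gives GTTATGGGGAAATC, found at positions 65–78 on the template; the primer anneals here to the top strand with its 3' end pointing upstream.
The product runs from position 1 to position 78, so its length is 78 − 1 + 1 = 78 bp.

78 bp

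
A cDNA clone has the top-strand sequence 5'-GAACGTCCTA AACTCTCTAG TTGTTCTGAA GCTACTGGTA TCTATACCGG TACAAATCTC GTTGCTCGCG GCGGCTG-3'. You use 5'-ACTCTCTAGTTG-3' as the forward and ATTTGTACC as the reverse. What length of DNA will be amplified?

46 bp

Forward primer ACTCTCTAGTTG is found on the top strand at positions 12–23.
The reverse primer's reverse complement is GGTACAAAT, which matches the template at positions 49–57.
The product runs from position 12 to position 57, so its length is 57 − 12 + 1 = 46 bp.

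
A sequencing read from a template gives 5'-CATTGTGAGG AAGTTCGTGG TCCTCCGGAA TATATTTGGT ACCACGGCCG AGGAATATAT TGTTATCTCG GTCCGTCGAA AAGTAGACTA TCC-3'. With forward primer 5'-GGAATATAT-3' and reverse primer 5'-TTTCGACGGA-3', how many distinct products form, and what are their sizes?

Two products: 55 bp, 30 bp

The forward primer GGAATATAT matches the top strand at positions 27–35, 52–60.
The reverse primer's reverse complement is TCCGTCGAAA, matching at positions 72–81.
Each forward site pairs with the reverse site to give a product ending at position 81: sizes 55, 30 bp.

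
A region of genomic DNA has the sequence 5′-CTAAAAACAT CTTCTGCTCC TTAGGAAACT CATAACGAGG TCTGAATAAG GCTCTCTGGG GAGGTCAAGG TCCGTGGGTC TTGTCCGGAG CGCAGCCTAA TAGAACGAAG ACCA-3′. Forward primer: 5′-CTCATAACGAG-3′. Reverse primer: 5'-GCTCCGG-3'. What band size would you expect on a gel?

Scanning the template, CTCATAACGAG occurs at positions 29–39; this primer anneals to the bottom strand there with its 3' end pointing downstream.
The reverse primer's reverse complement is CCGGAGC, which matches the template at positions 85–91.
Product length = (reverse-primer end) − (forward-primer start) + 1 = 91 − 29 + 1 = 63 bp.

63 bp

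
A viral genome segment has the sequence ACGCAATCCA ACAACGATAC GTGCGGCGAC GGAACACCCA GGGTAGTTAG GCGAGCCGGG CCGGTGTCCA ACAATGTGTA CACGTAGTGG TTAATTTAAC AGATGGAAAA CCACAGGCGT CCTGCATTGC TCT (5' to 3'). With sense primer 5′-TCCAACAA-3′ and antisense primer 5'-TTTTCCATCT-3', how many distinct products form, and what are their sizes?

Two products: 104 bp, 44 bp

The forward primer TCCAACAA matches the top strand at positions 7–14, 67–74.
The reverse primer's reverse complement is AGATGGAAAA, matching at positions 101–110.
Each forward site pairs with the reverse site to give a product ending at position 110: sizes 104, 44 bp.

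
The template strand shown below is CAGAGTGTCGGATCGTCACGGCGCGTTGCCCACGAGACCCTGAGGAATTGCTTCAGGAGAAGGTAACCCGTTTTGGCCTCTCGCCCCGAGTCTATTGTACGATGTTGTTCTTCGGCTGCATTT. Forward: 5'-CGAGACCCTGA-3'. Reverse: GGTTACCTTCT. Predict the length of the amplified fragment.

Scanning the template, CGAGACCCTGA occurs at positions 33–43; this primer anneals to the bottom strand there with its 3' end pointing downstream.
The reverse primer's reverse complement is AGAAGGTAACC, which matches the template at positions 58–68.
The product runs from position 33 to position 68, so its length is 68 − 33 + 1 = 36 bp.

36 bp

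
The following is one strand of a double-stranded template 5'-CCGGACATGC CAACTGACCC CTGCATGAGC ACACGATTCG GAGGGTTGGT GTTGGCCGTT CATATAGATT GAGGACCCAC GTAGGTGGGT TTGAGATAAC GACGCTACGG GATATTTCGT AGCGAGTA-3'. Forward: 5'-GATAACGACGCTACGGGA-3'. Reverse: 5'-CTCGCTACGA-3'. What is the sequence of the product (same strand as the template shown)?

The forward primer matches the template at positions 95–112.
The reverse primer's reverse complement is TCGTAGCGAG, which matches the template at positions 117–126.
The product is the template from position 95 through 126 (32 bp).

5'-GATAACGACGCTACGGGATATTTCGTAGCGAG-3'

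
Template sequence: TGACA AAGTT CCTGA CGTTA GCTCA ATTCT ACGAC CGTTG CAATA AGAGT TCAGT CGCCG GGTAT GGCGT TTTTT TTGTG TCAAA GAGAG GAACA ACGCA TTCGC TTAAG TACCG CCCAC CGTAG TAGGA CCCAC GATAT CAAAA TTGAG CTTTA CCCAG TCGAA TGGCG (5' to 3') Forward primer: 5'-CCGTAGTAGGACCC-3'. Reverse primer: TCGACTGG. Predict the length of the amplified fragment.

Scanning the template, CCGTAGTAGGACCC occurs at positions 120–133; this primer anneals to the bottom strand there with its 3' end pointing downstream.
Reverse complement of the reverse primer: CCAGTCGA. This occurs on the top strand at positions 157–164.
Amplicon spans positions 120–164: 45 bp.

45 bp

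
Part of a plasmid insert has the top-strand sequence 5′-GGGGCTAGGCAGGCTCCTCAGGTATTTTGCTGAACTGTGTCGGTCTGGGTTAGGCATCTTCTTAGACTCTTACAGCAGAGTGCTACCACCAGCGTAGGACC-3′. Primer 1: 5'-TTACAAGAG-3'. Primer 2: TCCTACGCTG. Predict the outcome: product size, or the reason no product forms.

No product — primer 1 has no binding site in the template.

Primer 1 (TTACAAGAG) does not match the top strand, and its reverse complement CTCTTGTAA does not match either.
With no annealing site for primer 1, no amplification occurs.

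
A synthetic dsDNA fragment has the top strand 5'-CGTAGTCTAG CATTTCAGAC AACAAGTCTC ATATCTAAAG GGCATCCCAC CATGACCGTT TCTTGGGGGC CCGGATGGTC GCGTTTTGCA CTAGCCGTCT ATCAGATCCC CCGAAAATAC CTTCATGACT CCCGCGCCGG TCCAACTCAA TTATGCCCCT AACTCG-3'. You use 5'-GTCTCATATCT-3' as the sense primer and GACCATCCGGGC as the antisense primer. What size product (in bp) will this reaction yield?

55 bp

Forward primer GTCTCATATCT is found on the top strand at positions 26–36.
Taking the reverse complement of GACCATCCGGGC gives GCCCGGATGGTC, found at positions 69–80 on the template; the primer anneals here to the top strand with its 3' end pointing upstream.
The product runs from position 26 to position 80, so its length is 80 − 26 + 1 = 55 bp.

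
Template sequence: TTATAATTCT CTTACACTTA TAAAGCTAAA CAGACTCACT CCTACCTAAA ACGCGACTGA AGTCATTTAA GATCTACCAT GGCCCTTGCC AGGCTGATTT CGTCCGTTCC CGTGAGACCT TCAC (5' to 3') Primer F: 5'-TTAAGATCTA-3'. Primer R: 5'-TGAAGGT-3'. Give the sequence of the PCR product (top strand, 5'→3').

5'-TTAAGATCTACCATGGCCCTTGCCAGGCTGATTTCGTCCGTTCCCGTGAGACCTTCA-3'

Scanning the template, TTAAGATCTA occurs at positions 67–76; this primer anneals to the bottom strand there with its 3' end pointing downstream.
The reverse primer's reverse complement is ACCTTCA, which matches the template at positions 117–123.
The product is the template from position 67 through 123 (57 bp).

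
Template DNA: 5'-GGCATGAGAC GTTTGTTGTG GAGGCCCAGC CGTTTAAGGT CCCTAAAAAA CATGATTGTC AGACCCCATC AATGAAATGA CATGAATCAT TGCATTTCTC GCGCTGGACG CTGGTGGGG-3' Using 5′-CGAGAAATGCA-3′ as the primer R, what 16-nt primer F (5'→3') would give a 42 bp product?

5'-CAGACCCCATCAATGA-3'

The reverse primer's reverse complement TGCATTTCTCG matches the template at positions 91–101, so the product ends at position 101.
A 42 bp product then starts at position 101 − 42 + 1 = 60.
The forward primer is identical to the top strand there: CAGACCCCATCAATGA.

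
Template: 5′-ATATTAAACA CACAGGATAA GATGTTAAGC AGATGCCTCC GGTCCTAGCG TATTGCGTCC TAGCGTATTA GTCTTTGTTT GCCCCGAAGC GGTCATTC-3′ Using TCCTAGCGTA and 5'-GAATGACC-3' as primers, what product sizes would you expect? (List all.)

56 bp, 41 bp

The forward primer TCCTAGCGTA matches the top strand at positions 43–52, 58–67.
The reverse primer's reverse complement is GGTCATTC, matching at positions 91–98.
Each forward site pairs with the reverse site to give a product ending at position 98: sizes 56, 41 bp.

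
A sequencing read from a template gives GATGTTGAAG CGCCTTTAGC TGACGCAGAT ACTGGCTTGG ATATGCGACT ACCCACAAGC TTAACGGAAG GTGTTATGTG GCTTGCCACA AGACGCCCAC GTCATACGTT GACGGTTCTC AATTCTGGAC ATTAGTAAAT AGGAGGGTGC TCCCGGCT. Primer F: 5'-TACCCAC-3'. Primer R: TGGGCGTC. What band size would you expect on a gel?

The forward primer matches the template at positions 50–56.
The reverse primer's reverse complement is GACGCCCA, which matches the template at positions 92–99.
Product length = (reverse-primer end) − (forward-primer start) + 1 = 99 − 50 + 1 = 50 bp.

50 bp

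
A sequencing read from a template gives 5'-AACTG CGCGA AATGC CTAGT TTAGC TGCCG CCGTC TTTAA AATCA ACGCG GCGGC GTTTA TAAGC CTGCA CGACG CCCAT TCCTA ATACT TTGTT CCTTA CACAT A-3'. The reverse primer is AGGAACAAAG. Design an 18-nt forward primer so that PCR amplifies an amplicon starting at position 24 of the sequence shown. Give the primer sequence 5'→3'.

5'-GCTGCCGCCGTCTTTAAA-3'

The reverse primer's reverse complement CTTTGTTCCT matches the template at positions 89–98; the product starts at position 24.
The forward primer is identical to the top strand over positions 24–41: GCTGCCGCCGTCTTTAAA.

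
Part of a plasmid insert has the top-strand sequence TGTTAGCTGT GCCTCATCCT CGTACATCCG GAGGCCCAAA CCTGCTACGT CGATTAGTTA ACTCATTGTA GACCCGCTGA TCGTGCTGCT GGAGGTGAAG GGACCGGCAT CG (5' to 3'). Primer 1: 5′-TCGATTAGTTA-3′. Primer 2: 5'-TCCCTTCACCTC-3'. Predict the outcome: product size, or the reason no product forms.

Yes — a 54 bp product.

Primer 1 (TCGATTAGTTA) matches the top strand at positions 50–60; it acts as a forward primer.
Primer 2's reverse complement is GAGGTGAAGGGA, matching the top strand at positions 92–103; it acts as a reverse primer.
The 3' ends face each other across positions 50–103, giving a 54 bp product.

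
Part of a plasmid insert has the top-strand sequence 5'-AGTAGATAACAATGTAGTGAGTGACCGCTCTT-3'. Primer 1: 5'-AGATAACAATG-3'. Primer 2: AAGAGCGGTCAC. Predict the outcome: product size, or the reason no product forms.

Yes — a 29 bp product.

Primer 1 (AGATAACAATG) matches the top strand at positions 4–14; it acts as a forward primer.
Primer 2's reverse complement is GTGACCGCTCTT, matching the top strand at positions 21–32; it acts as a reverse primer.
The 3' ends face each other across positions 4–32, giving a 29 bp product.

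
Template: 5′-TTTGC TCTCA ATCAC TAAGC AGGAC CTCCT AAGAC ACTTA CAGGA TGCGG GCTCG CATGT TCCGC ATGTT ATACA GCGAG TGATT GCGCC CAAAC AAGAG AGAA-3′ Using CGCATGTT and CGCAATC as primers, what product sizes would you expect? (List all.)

The forward primer CGCATGTT matches the top strand at positions 54–61, 63–70.
The reverse primer's reverse complement is GATTGCG, matching at positions 82–88.
Each forward site pairs with the reverse site to give a product ending at position 88: sizes 35, 26 bp.

35 bp, 26 bp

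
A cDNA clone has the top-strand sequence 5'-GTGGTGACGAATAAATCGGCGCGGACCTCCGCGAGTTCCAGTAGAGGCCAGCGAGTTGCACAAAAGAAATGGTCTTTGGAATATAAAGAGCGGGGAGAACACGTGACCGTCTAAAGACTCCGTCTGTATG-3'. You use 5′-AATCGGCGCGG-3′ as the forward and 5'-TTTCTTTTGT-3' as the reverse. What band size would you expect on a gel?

Forward primer AATCGGCGCGG is found on the top strand at positions 14–24.
Reverse complement of the reverse primer: ACAAAAGAAA. This occurs on the top strand at positions 60–69.
Product length = (reverse-primer end) − (forward-primer start) + 1 = 69 − 14 + 1 = 56 bp.

56 bp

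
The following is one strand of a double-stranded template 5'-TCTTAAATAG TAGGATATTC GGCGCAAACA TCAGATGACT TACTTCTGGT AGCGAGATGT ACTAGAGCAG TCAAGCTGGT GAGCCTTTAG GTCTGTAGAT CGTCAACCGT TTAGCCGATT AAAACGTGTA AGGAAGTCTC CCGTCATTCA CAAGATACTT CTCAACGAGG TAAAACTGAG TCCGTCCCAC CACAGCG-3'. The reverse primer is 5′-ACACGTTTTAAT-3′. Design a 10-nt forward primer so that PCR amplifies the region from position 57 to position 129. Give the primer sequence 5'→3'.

The reverse primer's reverse complement ATTAAAACGTGT matches the template at positions 118–129; the product starts at position 57.
The forward primer is identical to the top strand over positions 57–66: ATGTACTAGA.

5'-ATGTACTAGA-3'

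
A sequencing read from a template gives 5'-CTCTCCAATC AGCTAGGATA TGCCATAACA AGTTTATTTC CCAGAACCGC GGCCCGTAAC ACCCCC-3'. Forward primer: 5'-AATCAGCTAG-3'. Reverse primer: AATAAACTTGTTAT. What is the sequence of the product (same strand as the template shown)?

Forward primer AATCAGCTAG is found on the top strand at positions 7–16.
Reverse complement of the reverse primer: ATAACAAGTTTATT. This occurs on the top strand at positions 25–38.
The product is the template from position 7 through 38 (32 bp).

5'-AATCAGCTAGGATATGCCATAACAAGTTTATT-3'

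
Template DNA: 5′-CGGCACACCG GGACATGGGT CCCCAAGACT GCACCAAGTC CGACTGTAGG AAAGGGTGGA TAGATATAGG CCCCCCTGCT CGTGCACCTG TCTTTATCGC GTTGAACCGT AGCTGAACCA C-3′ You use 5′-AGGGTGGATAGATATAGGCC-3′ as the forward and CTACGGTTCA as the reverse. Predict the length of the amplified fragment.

Scanning the template, AGGGTGGATAGATATAGGCC occurs at positions 53–72; this primer anneals to the bottom strand there with its 3' end pointing downstream.
Reverse complement of the reverse primer: TGAACCGTAG. This occurs on the top strand at positions 103–112.
The product runs from position 53 to position 112, so its length is 112 − 53 + 1 = 60 bp.

60 bp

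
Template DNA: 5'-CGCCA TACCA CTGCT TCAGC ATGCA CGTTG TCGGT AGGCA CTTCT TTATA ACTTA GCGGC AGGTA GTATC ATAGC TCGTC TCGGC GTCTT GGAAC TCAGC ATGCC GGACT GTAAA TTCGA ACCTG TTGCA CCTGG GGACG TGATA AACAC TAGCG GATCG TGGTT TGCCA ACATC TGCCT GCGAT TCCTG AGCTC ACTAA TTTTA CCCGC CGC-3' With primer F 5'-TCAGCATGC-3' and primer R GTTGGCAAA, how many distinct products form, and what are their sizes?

The forward primer TCAGCATGC matches the top strand at positions 16–24, 96–104.
The reverse primer's reverse complement is TTTGCCAAC, matching at positions 164–172.
Each forward site pairs with the reverse site to give a product ending at position 172: sizes 157, 77 bp.

Two products: 157 bp, 77 bp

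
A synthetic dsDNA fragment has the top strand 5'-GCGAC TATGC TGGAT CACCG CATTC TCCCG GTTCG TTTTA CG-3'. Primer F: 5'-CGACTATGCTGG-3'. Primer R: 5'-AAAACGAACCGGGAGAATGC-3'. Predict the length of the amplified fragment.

38 bp

Scanning the template, CGACTATGCTGG occurs at positions 2–13; this primer anneals to the bottom strand there with its 3' end pointing downstream.
The reverse primer's reverse complement is GCATTCTCCCGGTTCGTTTT, which matches the template at positions 20–39.
The product runs from position 2 to position 39, so its length is 39 − 2 + 1 = 38 bp.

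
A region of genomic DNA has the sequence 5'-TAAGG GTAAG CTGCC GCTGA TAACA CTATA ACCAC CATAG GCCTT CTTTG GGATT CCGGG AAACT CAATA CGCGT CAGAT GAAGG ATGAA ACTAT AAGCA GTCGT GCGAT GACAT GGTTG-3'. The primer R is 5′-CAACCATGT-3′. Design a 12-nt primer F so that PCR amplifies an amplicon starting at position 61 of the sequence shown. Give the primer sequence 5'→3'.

5'-AAACTCAATACG-3'

The reverse primer's reverse complement ACATGGTTG matches the template at positions 112–120; the product starts at position 61.
The forward primer is identical to the top strand over positions 61–72: AAACTCAATACG.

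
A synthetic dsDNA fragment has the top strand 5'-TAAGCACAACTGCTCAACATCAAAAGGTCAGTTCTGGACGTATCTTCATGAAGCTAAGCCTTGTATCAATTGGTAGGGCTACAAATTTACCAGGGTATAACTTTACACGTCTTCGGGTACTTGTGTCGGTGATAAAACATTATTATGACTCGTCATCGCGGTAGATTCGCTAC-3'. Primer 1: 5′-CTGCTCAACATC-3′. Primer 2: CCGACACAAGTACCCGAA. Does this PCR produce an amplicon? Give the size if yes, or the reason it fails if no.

Primer 1 (CTGCTCAACATC) matches the top strand at positions 10–21; it acts as a forward primer.
Primer 2's reverse complement is TTCGGGTACTTGTGTCGG, matching the top strand at positions 112–129; it acts as a reverse primer.
The 3' ends face each other across positions 10–129, giving a 120 bp product.

Yes — a 120 bp product.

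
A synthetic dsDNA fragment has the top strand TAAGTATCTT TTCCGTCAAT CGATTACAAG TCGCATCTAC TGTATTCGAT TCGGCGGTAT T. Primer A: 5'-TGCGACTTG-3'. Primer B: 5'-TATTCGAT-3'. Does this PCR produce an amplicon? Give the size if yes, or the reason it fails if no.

No product — the primers' 3' ends point away from each other.

Primer A (TGCGACTTG) has reverse complement CAAGTCGCA, which matches the top strand at positions 27–35; primer A anneals to the top strand there with its 3' end pointing upstream toward position 27.
Primer B (TATTCGAT) matches the top strand directly at positions 43–50; it anneals to the bottom strand with its 3' end pointing downstream toward position 50.
The 3' ends diverge (primer A extends toward position 1, primer B toward position 61), so the primers never converge on a shared product.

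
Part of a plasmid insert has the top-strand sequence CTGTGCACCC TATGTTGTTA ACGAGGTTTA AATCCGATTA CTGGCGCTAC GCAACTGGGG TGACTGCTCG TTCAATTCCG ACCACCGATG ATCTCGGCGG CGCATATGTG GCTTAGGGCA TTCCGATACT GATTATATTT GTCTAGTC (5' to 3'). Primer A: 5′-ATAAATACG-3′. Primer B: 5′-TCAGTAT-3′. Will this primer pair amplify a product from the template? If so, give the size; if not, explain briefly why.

No product — primer A has no binding site in the template.

Primer A (ATAAATACG) does not match the top strand, and its reverse complement CGTATTTAT does not match either.
With no annealing site for primer A, no amplification occurs.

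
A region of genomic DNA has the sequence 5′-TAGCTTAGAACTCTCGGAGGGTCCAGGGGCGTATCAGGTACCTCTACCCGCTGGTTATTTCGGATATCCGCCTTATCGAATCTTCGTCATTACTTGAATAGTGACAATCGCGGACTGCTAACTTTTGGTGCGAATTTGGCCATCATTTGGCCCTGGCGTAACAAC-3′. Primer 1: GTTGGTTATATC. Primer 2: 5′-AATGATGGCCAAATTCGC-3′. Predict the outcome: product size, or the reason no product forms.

Primer 1 (GTTGGTTATATC) does not match the top strand, and its reverse complement GATATAACCAAC does not match either.
With no annealing site for primer 1, no amplification occurs.

No product — primer 1 has no binding site in the template.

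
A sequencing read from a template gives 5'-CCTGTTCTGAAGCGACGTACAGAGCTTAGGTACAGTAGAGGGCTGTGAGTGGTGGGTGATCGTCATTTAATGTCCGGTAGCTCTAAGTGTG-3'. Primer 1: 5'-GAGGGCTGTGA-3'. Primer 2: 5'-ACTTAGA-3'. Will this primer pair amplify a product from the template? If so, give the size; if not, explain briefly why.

Yes — a 51 bp product.

Primer 1 (GAGGGCTGTGA) matches the top strand at positions 38–48; it acts as a forward primer.
Primer 2's reverse complement is TCTAAGT, matching the top strand at positions 82–88; it acts as a reverse primer.
The 3' ends face each other across positions 38–88, giving a 51 bp product.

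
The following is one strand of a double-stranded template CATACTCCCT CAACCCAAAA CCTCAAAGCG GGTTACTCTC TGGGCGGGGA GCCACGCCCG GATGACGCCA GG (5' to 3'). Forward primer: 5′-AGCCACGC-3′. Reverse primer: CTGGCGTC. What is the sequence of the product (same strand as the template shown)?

5'-AGCCACGCCCGGATGACGCCAG-3'

The forward primer matches the template at positions 50–57.
Taking the reverse complement of CTGGCGTC gives GACGCCAG, found at positions 64–71 on the template; the primer anneals here to the top strand with its 3' end pointing upstream.
The product is the template from position 50 through 71 (22 bp).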